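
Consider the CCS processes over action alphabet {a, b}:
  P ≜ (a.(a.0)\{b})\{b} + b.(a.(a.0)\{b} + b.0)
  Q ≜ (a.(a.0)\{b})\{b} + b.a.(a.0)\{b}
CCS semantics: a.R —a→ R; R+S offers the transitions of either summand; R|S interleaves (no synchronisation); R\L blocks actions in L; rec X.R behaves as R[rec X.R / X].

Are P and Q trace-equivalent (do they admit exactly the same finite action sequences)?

Reachable graph of P (7 states):
  m0 = (a.(a.0)\{b})\{b} + b.(a.(a.0)\{b} + b.0) :: —a→ m1, —b→ m2
  m1 = (a.0)\{b}\{b} :: —a→ m3
  m2 = a.(a.0)\{b} + b.0 :: —a→ m4, —b→ m5
  m3 = 0\{b}\{b} :: deadlocked
  m4 = (a.0)\{b} :: —a→ m6
  m5 = 0 :: deadlocked
  m6 = 0\{b} :: deadlocked
Reachable graph of Q (6 states):
  n0 = (a.(a.0)\{b})\{b} + b.a.(a.0)\{b} :: —a→ n1, —b→ n2
  n1 = (a.0)\{b}\{b} :: —a→ n3
  n2 = a.(a.0)\{b} :: —a→ n4
  n3 = 0\{b}\{b} :: deadlocked
  n4 = (a.0)\{b} :: —a→ n5
  n5 = 0\{b} :: deadlocked
Run σ = ⟨bb⟩ on P: start {m0}
  [1] b ⇒ {m2}
  [2] b ⇒ {m5}
  — P admits the full trace.
Run σ = ⟨bb⟩ on Q: start {n0}
  [1] b ⇒ {n2}
  [2] b ⇒ no successor for Q

traces(P) ≠ traces(Q) — witness ⟨bb⟩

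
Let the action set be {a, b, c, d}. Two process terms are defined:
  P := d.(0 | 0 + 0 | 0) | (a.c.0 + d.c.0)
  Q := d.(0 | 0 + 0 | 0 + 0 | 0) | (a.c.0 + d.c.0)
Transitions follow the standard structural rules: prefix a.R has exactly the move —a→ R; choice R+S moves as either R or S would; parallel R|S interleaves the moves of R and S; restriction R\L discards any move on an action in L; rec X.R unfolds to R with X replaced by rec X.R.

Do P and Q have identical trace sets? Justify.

Reachable graph of P (6 states):
  m0 = d.(0 | 0 + 0 | 0) | (a.c.0 + d.c.0) ⊢ =a=> m1, =d=> m1, =d=> m2
  m1 = d.(0 | 0 + 0 | 0) | c.0 ⊢ =c=> m3, =d=> m4
  m2 = (0 | 0 + 0 | 0) | (a.c.0 + d.c.0) ⊢ =a=> m4, =d=> m4
  m3 = d.(0 | 0 + 0 | 0) | 0 ⊢ =d=> m5
  m4 = (0 | 0 + 0 | 0) | c.0 ⊢ =c=> m5
  m5 = (0 | 0 + 0 | 0) | 0 ⊢ stopped
Reachable graph of Q (6 states):
  n0 = d.(0 | 0 + 0 | 0 + 0 | 0) | (a.c.0 + d.c.0) ⊢ =a=> n1, =d=> n1, =d=> n2
  n1 = d.(0 | 0 + 0 | 0 + 0 | 0) | c.0 ⊢ =c=> n3, =d=> n4
  n2 = (0 | 0 + 0 | 0 + 0 | 0) | (a.c.0 + d.c.0) ⊢ =a=> n4, =d=> n4
  n3 = d.(0 | 0 + 0 | 0 + 0 | 0) | 0 ⊢ =d=> n5
  n4 = (0 | 0 + 0 | 0 + 0 | 0) | c.0 ⊢ =c=> n5
  n5 = (0 | 0 + 0 | 0 + 0 | 0) | 0 ⊢ stopped
Bisimilarity quotient blocks:
  B0 = {m0, n0}
  B1 = {m1, n1}
  B2 = {m3, n3}
  B3 = {m5, n5}
  B4 = {m4, n4}
  B5 = {m2, n2}
m0 ∈ B0, n0 ∈ B0 → same block
Bisimilar ⇒ trace-equivalent.

trace-equivalent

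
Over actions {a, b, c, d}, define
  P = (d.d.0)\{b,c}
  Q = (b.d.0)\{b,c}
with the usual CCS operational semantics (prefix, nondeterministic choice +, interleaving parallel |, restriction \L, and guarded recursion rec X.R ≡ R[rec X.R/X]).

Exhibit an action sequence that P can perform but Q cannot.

Reachable graph of P (3 states):
  s0 = (d.d.0)\{b,c} ⊢ —d→ s1
  s1 = (d.0)\{b,c} ⊢ —d→ s2
  s2 = 0\{b,c} ⊢ deadlocked
Reachable graph of Q (1 states):
  t0 = (b.d.0)\{b,c} ⊢ deadlocked
Trace ⟨d⟩ through P, begin at {s0}:
  after d @ step 1: {s1}
  — P admits the full trace.
Trace ⟨d⟩ through Q, begin at {t0}:
  after d @ step 1: ∅  — Q cannot continue

d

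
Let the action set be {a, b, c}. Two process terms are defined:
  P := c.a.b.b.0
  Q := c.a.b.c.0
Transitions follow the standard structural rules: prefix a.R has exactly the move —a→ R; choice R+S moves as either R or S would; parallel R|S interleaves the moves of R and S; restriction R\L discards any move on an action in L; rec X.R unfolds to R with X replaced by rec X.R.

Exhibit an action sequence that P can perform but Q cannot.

LTS(P): 5 reachable states
  s0 = c.a.b.b.0 → --c--▸ s1
  s1 = a.b.b.0 → --a--▸ s2
  s2 = b.b.0 → --b--▸ s3
  s3 = b.0 → --b--▸ s4
  s4 = 0 → ∅
LTS(Q): 5 reachable states
  t0 = c.a.b.c.0 → --c--▸ t1
  t1 = a.b.c.0 → --a--▸ t2
  t2 = b.c.0 → --b--▸ t3
  t3 = c.0 → --c--▸ t4
  t4 = 0 → ∅
Executing cabb from P (initial set {s0}):
  step 1 (c): {s1}
  step 2 (a): {s2}
  step 3 (b): {s3}
  step 4 (b): {s4}
  ✓ P
Executing cabb from Q (initial set {t0}):
  step 1 (c): {t1}
  step 2 (a): {t2}
  step 3 (b): {t3}
  step 4 (b): ∅ (Q stuck)

cabb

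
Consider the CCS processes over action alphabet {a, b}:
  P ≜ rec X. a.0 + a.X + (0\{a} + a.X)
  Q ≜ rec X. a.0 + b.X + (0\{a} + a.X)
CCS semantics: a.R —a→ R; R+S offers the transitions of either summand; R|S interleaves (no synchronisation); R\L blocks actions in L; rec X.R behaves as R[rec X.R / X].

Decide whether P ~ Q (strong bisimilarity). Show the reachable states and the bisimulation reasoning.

LTS(P): 2 reachable states
  m0 = rec X. a.0 + a.X + (0\{a} + a.X) :: =a=> m0, =a=> m1
  m1 = 0 :: stopped
LTS(Q): 2 reachable states
  n0 = rec X. a.0 + b.X + (0\{a} + a.X) :: =a=> n0, =a=> n1, =b=> n0
  n1 = 0 :: stopped
Bisimilarity quotient blocks:
  B0 = {m0}
  B1 = {m1, n1}
  B2 = {n0}
m0 ∈ B0, n0 ∈ B2 → different blocks

NO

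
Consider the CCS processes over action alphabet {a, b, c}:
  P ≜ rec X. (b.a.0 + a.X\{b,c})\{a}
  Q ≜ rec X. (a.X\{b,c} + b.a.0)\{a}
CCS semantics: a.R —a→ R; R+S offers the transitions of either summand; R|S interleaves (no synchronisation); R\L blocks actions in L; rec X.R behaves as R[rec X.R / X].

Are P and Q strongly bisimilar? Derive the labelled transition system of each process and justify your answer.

YES

Reachable graph of P (2 states):
  s0 = rec X. (b.a.0 + a.X\{b,c})\{a} has moves ··b··> s1
  s1 = (a.0)\{a} has moves deadlocked
Reachable graph of Q (2 states):
  t0 = rec X. (a.X\{b,c} + b.a.0)\{a} has moves ··b··> t1
  t1 = (a.0)\{a} has moves deadlocked
Partition-refinement fixed point:
  B0 = {s0, t0}
  B1 = {s1, t1}
s0 ∈ B0, t0 ∈ B0 → same block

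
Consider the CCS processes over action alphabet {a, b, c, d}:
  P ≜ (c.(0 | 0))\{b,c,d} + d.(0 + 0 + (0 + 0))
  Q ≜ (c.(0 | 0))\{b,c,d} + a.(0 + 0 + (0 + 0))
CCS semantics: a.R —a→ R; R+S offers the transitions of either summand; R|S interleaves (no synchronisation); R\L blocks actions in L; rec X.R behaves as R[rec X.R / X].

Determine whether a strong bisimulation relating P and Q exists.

not bisimilar

LTS(P): 2 reachable states
  p0 = (c.(0 | 0))\{b,c,d} + d.(0 + 0 + (0 + 0)) | --d--▸ p1
  p1 = 0 + 0 + (0 + 0) | (no moves)
LTS(Q): 2 reachable states
  q0 = (c.(0 | 0))\{b,c,d} + a.(0 + 0 + (0 + 0)) | --a--▸ q1
  q1 = 0 + 0 + (0 + 0) | (no moves)
Bisimilarity quotient blocks:
  B0 = {p0}
  B1 = {p1, q1}
  B2 = {q0}
p0 ∈ B0, q0 ∈ B2 → different blocks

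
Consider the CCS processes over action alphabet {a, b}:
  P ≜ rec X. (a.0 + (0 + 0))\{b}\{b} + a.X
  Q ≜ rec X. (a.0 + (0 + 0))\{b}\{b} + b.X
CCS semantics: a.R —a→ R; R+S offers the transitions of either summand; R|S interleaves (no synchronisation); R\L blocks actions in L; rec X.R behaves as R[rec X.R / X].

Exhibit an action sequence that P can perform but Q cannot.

aa

LTS(P): 2 reachable states
  s0 = rec X. (a.0 + (0 + 0))\{b}\{b} + a.X has moves ··a··> s0, ··a··> s1
  s1 = 0\{b}\{b} has moves stopped
LTS(Q): 2 reachable states
  t0 = rec X. (a.0 + (0 + 0))\{b}\{b} + b.X has moves ··a··> t1, ··b··> t0
  t1 = 0\{b}\{b} has moves stopped
Run σ = ⟨aa⟩ on P: start {s0}
  step 1 (a): {s0, s1}
  step 2 (a): {s0, s1}
  ✓ P
Run σ = ⟨aa⟩ on Q: start {t0}
  step 1 (a): {t1}
  step 2 (a): ∅ (Q stuck)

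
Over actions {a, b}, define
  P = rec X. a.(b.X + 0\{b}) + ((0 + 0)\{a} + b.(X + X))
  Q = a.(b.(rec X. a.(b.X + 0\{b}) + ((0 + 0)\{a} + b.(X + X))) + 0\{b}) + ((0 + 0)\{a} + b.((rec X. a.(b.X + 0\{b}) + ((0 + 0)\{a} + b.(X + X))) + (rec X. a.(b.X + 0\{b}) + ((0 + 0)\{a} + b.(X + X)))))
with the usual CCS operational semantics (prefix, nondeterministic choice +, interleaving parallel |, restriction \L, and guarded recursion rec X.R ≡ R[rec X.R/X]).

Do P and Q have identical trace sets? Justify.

LTS(P): 3 reachable states
  m0 = rec X. a.(b.X + 0\{b}) + ((0 + 0)\{a} + b.(X + X)) :: --a--▸ m1, --b--▸ m2
  m1 = b.(rec X. a.(b.X + 0\{b}) + ((0 + 0)\{a} + b.(X + X))) + 0\{b} :: --b--▸ m0
  m2 = (rec X. a.(b.X + 0\{b}) + ((0 + 0)\{a} + b.(X + X))) + (rec X. a.(b.X + 0\{b}) + ((0 + 0)\{a} + b.(X + X))) :: --a--▸ m1, --b--▸ m2
LTS(Q): 4 reachable states
  n0 = a.(b.(rec X. a.(b.X + 0\{b}) + ((0 + 0)\{a} + b.(X + X))) + 0\{b}) + ((0 + 0)\{a} + b.((rec X. a.(b.X + 0\{b}) + ((0 + 0)\{a} + b.(X + X))) + (rec X. a.(b.X + 0\{b}) + ((0 + 0)\{a} + b.(X + X))))) :: --a--▸ n1, --b--▸ n2
  n1 = b.(rec X. a.(b.X + 0\{b}) + ((0 + 0)\{a} + b.(X + X))) + 0\{b} :: --b--▸ n3
  n2 = (rec X. a.(b.X + 0\{b}) + ((0 + 0)\{a} + b.(X + X))) + (rec X. a.(b.X + 0\{b}) + ((0 + 0)\{a} + b.(X + X))) :: --a--▸ n1, --b--▸ n2
  n3 = rec X. a.(b.X + 0\{b}) + ((0 + 0)\{a} + b.(X + X)) :: --a--▸ n1, --b--▸ n2
Partition-refinement fixed point:
  B0 = {m0, m2, n0, n2, n3}
  B1 = {m1, n1}
m0 ∈ B0, n0 ∈ B0 → same block
Bisimilar ⇒ trace-equivalent.

trace-equivalent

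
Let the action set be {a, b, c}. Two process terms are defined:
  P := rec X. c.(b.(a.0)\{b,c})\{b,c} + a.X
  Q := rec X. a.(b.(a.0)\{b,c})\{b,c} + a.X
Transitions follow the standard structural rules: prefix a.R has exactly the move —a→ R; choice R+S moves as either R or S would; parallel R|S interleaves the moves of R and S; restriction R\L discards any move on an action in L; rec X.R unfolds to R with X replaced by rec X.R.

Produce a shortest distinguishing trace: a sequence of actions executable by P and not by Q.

c

Reachable graph of P (2 states):
  u0 = rec X. c.(b.(a.0)\{b,c})\{b,c} + a.X has moves ··a··> u0, ··c··> u1
  u1 = (b.(a.0)\{b,c})\{b,c} has moves ·
Reachable graph of Q (2 states):
  v0 = rec X. a.(b.(a.0)\{b,c})\{b,c} + a.X has moves ··a··> v0, ··a··> v1
  v1 = (b.(a.0)\{b,c})\{b,c} has moves ·
Trace ⟨c⟩ through P, begin at {u0}:
  [1] c ⇒ {u1}
  P completes σ.
Trace ⟨c⟩ through Q, begin at {v0}:
  [1] c ⇒ no successor for Q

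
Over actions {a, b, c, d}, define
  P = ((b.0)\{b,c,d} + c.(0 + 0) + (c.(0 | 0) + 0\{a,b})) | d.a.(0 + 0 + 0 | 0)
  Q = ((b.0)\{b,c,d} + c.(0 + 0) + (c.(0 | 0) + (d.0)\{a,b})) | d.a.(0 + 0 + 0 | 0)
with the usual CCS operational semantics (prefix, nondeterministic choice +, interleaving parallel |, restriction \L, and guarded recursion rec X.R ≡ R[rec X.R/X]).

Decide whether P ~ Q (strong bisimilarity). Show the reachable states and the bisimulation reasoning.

LTS(P): 9 reachable states
  s0 = ((b.0)\{b,c,d} + c.(0 + 0) + (c.(0 | 0) + 0\{a,b})) | d.a.(0 + 0 + 0 | 0) has moves ··c··> s1, ··c··> s2, ··d··> s3
  s1 = (0 + 0) | d.a.(0 + 0 + 0 | 0) has moves ··d··> s4
  s2 = 0 | 0 | d.a.(0 + 0 + 0 | 0) has moves ··d··> s5
  s3 = ((b.0)\{b,c,d} + c.(0 + 0) + (c.(0 | 0) + 0\{a,b})) | a.(0 + 0 + 0 | 0) has moves ··a··> s6, ··c··> s4, ··c··> s5
  s4 = (0 + 0) | a.(0 + 0 + 0 | 0) has moves ··a··> s7
  s5 = 0 | 0 | a.(0 + 0 + 0 | 0) has moves ··a··> s8
  s6 = ((b.0)\{b,c,d} + c.(0 + 0) + (c.(0 | 0) + 0\{a,b})) | (0 + 0 + 0 | 0) has moves ··c··> s7, ··c··> s8
  s7 = (0 + 0) | (0 + 0 + 0 | 0) has moves stopped
  s8 = 0 | 0 | (0 + 0 + 0 | 0) has moves stopped
LTS(Q): 12 reachable states
  t0 = ((b.0)\{b,c,d} + c.(0 + 0) + (c.(0 | 0) + (d.0)\{a,b})) | d.a.(0 + 0 + 0 | 0) has moves ··c··> t1, ··c··> t2, ··d··> t3, ··d··> t4
  t1 = (0 + 0) | d.a.(0 + 0 + 0 | 0) has moves ··d··> t5
  t2 = 0 | 0 | d.a.(0 + 0 + 0 | 0) has moves ··d··> t6
  t3 = ((b.0)\{b,c,d} + c.(0 + 0) + (c.(0 | 0) + (d.0)\{a,b})) | a.(0 + 0 + 0 | 0) has moves ··a··> t7, ··c··> t5, ··c··> t6, ··d··> t8
  t4 = 0\{a,b} | d.a.(0 + 0 + 0 | 0) has moves ··d··> t8
  t5 = (0 + 0) | a.(0 + 0 + 0 | 0) has moves ··a··> t9
  t6 = 0 | 0 | a.(0 + 0 + 0 | 0) has moves ··a··> t10
  t7 = ((b.0)\{b,c,d} + c.(0 + 0) + (c.(0 | 0) + (d.0)\{a,b})) | (0 + 0 + 0 | 0) has moves ··c··> t10, ··c··> t9, ··d··> t11
  t8 = 0\{a,b} | a.(0 + 0 + 0 | 0) has moves ··a··> t11
  t9 = (0 + 0) | (0 + 0 + 0 | 0) has moves stopped
  t10 = 0 | 0 | (0 + 0 + 0 | 0) has moves stopped
  t11 = 0\{a,b} | (0 + 0 + 0 | 0) has moves stopped
Coarsest stable partition (strong bisimilarity classes):
  B0 = {s0}
  B1 = {s3}
  B2 = {s4, s5, t5, t6, t8}
  B3 = {s7, s8, t10, t11, t9}
  B4 = {s6}
  B5 = {s1, s2, t1, t2, t4}
  B6 = {t0}
  B7 = {t3}
  B8 = {t7}
s0 ∈ B0, t0 ∈ B6 → different blocks

P ≁ Q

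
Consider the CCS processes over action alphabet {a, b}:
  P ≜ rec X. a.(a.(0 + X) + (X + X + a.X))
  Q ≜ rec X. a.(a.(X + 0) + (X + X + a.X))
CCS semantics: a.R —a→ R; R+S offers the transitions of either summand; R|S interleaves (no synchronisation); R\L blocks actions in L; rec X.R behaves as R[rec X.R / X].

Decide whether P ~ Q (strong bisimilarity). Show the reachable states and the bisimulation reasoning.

Reachable graph of P (3 states):
  u0 = rec X. a.(a.(0 + X) + (X + X + a.X)) :: -a-> u1
  u1 = a.(0 + (rec X. a.(a.(0 + X) + (X + X + a.X)))) + ((rec X. a.(a.(0 + X) + (X + X + a.X))) + (rec X. a.(a.(0 + X) + (X + X + a.X))) + a.(rec X. a.(a.(0 + X) + (X + X + a.X)))) :: -a-> u0, -a-> u1, -a-> u2
  u2 = 0 + (rec X. a.(a.(0 + X) + (X + X + a.X))) :: -a-> u1
Reachable graph of Q (3 states):
  v0 = rec X. a.(a.(X + 0) + (X + X + a.X)) :: -a-> v1
  v1 = a.((rec X. a.(a.(X + 0) + (X + X + a.X))) + 0) + ((rec X. a.(a.(X + 0) + (X + X + a.X))) + (rec X. a.(a.(X + 0) + (X + X + a.X))) + a.(rec X. a.(a.(X + 0) + (X + X + a.X)))) :: -a-> v0, -a-> v1, -a-> v2
  v2 = (rec X. a.(a.(X + 0) + (X + X + a.X))) + 0 :: -a-> v1
Coarsest stable partition (strong bisimilarity classes):
  B0 = {u0, u1, u2, v0, v1, v2}
u0 ∈ B0, v0 ∈ B0 → same block

P ~ Q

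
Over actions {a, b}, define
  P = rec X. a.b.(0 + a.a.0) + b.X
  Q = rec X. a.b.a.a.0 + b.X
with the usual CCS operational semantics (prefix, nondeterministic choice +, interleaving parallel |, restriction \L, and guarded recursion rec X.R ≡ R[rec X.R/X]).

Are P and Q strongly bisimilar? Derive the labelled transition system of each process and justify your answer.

bisimilar

P's transition system — 5 states:
  s0 = rec X. a.b.(0 + a.a.0) + b.X → =a=> s1, =b=> s0
  s1 = b.(0 + a.a.0) → =b=> s2
  s2 = 0 + a.a.0 → =a=> s3
  s3 = a.0 → =a=> s4
  s4 = 0 → ·
Q's transition system — 5 states:
  t0 = rec X. a.b.a.a.0 + b.X → =a=> t1, =b=> t0
  t1 = b.a.a.0 → =b=> t2
  t2 = a.a.0 → =a=> t3
  t3 = a.0 → =a=> t4
  t4 = 0 → ·
Bisimilarity quotient blocks:
  B0 = {s0, t0}
  B1 = {s1, t1}
  B2 = {s2, t2}
  B3 = {s3, t3}
  B4 = {s4, t4}
s0 ∈ B0, t0 ∈ B0 → same block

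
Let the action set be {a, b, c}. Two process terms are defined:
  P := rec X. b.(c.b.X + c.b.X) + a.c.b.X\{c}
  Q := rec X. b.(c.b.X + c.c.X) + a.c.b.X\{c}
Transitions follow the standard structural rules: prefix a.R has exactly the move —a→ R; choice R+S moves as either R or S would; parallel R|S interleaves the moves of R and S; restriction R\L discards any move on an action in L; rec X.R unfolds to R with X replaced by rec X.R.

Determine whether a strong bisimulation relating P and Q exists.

not bisimilar

P's transition system — 8 states:
  m0 = rec X. b.(c.b.X + c.b.X) + a.c.b.X\{c} → ··a··> m1, ··b··> m2
  m1 = c.b.(rec X. b.(c.b.X + c.b.X) + a.c.b.X\{c})\{c} → ··c··> m3
  m2 = c.b.(rec X. b.(c.b.X + c.b.X) + a.c.b.X\{c}) + c.b.(rec X. b.(c.b.X + c.b.X) + a.c.b.X\{c}) → ··c··> m4
  m3 = b.(rec X. b.(c.b.X + c.b.X) + a.c.b.X\{c})\{c} → ··b··> m5
  m4 = b.(rec X. b.(c.b.X + c.b.X) + a.c.b.X\{c}) → ··b··> m0
  m5 = (rec X. b.(c.b.X + c.b.X) + a.c.b.X\{c})\{c} → ··a··> m6, ··b··> m7
  m6 = (c.b.(rec X. b.(c.b.X + c.b.X) + a.c.b.X\{c})\{c})\{c} → (no moves)
  m7 = (c.b.(rec X. b.(c.b.X + c.b.X) + a.c.b.X\{c}) + c.b.(rec X. b.(c.b.X + c.b.X) + a.c.b.X\{c}))\{c} → (no moves)
Q's transition system — 9 states:
  n0 = rec X. b.(c.b.X + c.c.X) + a.c.b.X\{c} → ··a··> n1, ··b··> n2
  n1 = c.b.(rec X. b.(c.b.X + c.c.X) + a.c.b.X\{c})\{c} → ··c··> n3
  n2 = c.b.(rec X. b.(c.b.X + c.c.X) + a.c.b.X\{c}) + c.c.(rec X. b.(c.b.X + c.c.X) + a.c.b.X\{c}) → ··c··> n4, ··c··> n5
  n3 = b.(rec X. b.(c.b.X + c.c.X) + a.c.b.X\{c})\{c} → ··b··> n6
  n4 = b.(rec X. b.(c.b.X + c.c.X) + a.c.b.X\{c}) → ··b··> n0
  n5 = c.(rec X. b.(c.b.X + c.c.X) + a.c.b.X\{c}) → ··c··> n0
  n6 = (rec X. b.(c.b.X + c.c.X) + a.c.b.X\{c})\{c} → ··a··> n7, ··b··> n8
  n7 = (c.b.(rec X. b.(c.b.X + c.c.X) + a.c.b.X\{c})\{c})\{c} → (no moves)
  n8 = (c.b.(rec X. b.(c.b.X + c.c.X) + a.c.b.X\{c}) + c.c.(rec X. b.(c.b.X + c.c.X) + a.c.b.X\{c}))\{c} → (no moves)
Coarsest stable partition (strong bisimilarity classes):
  B0 = {m0}
  B1 = {m1, n1}
  B2 = {m3, n3}
  B3 = {m5, n6}
  B4 = {m6, m7, n7, n8}
  B5 = {m2}
  B6 = {m4}
  B7 = {n0}
  B8 = {n2}
  B9 = {n4}
  B10 = {n5}
m0 ∈ B0, n0 ∈ B7 → different blocks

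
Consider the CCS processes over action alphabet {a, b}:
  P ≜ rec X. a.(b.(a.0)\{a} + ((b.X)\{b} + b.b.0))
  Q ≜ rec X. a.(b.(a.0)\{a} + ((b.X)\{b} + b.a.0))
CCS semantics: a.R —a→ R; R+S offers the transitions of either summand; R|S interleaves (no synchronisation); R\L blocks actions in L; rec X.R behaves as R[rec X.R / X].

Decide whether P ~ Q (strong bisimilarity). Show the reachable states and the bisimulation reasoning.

not bisimilar

Reachable graph of P (5 states):
  s0 = rec X. a.(b.(a.0)\{a} + ((b.X)\{b} + b.b.0)) has moves =a=> s1
  s1 = b.(a.0)\{a} + ((b.(rec X. a.(b.(a.0)\{a} + ((b.X)\{b} + b.b.0))))\{b} + b.b.0) has moves =b=> s2, =b=> s3
  s2 = (a.0)\{a} has moves deadlocked
  s3 = b.0 has moves =b=> s4
  s4 = 0 has moves deadlocked
Reachable graph of Q (5 states):
  t0 = rec X. a.(b.(a.0)\{a} + ((b.X)\{b} + b.a.0)) has moves =a=> t1
  t1 = b.(a.0)\{a} + ((b.(rec X. a.(b.(a.0)\{a} + ((b.X)\{b} + b.a.0))))\{b} + b.a.0) has moves =b=> t2, =b=> t3
  t2 = (a.0)\{a} has moves deadlocked
  t3 = a.0 has moves =a=> t4
  t4 = 0 has moves deadlocked
Bisimilarity quotient blocks:
  B0 = {s0}
  B1 = {s1}
  B2 = {s3}
  B3 = {s2, s4, t2, t4}
  B4 = {t0}
  B5 = {t1}
  B6 = {t3}
s0 ∈ B0, t0 ∈ B4 → different blocks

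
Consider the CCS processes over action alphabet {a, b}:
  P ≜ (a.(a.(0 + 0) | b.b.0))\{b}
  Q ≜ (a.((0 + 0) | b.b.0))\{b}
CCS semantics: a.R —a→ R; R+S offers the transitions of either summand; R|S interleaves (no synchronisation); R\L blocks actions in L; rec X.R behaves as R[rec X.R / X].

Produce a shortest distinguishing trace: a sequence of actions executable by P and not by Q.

LTS(P): 3 reachable states
  m0 = (a.(a.(0 + 0) | b.b.0))\{b} | -a-> m1
  m1 = (a.(0 + 0) | b.b.0)\{b} | -a-> m2
  m2 = ((0 + 0) | b.b.0)\{b} | (no moves)
LTS(Q): 2 reachable states
  n0 = (a.((0 + 0) | b.b.0))\{b} | -a-> n1
  n1 = ((0 + 0) | b.b.0)\{b} | (no moves)
Trace ⟨aa⟩ through P, begin at {m0}:
  step 1 (a): {m1}
  step 2 (a): {m2}
  — P admits the full trace.
Trace ⟨aa⟩ through Q, begin at {n0}:
  step 1 (a): {n1}
  step 2 (a): ∅  — Q cannot continue

aa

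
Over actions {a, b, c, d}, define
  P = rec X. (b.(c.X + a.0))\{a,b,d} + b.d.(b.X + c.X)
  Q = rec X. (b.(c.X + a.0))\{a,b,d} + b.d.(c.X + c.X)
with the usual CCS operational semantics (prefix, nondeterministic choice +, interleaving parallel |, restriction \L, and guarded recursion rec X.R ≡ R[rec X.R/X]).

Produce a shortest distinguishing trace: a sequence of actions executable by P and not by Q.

bdb

P's transition system — 3 states:
  p0 = rec X. (b.(c.X + a.0))\{a,b,d} + b.d.(b.X + c.X) | =b=> p1
  p1 = d.(b.(rec X. (b.(c.X + a.0))\{a,b,d} + b.d.(b.X + c.X)) + c.(rec X. (b.(c.X + a.0))\{a,b,d} + b.d.(b.X + c.X))) | =d=> p2
  p2 = b.(rec X. (b.(c.X + a.0))\{a,b,d} + b.d.(b.X + c.X)) + c.(rec X. (b.(c.X + a.0))\{a,b,d} + b.d.(b.X + c.X)) | =b=> p0, =c=> p0
Q's transition system — 3 states:
  q0 = rec X. (b.(c.X + a.0))\{a,b,d} + b.d.(c.X + c.X) | =b=> q1
  q1 = d.(c.(rec X. (b.(c.X + a.0))\{a,b,d} + b.d.(c.X + c.X)) + c.(rec X. (b.(c.X + a.0))\{a,b,d} + b.d.(c.X + c.X))) | =d=> q2
  q2 = c.(rec X. (b.(c.X + a.0))\{a,b,d} + b.d.(c.X + c.X)) + c.(rec X. (b.(c.X + a.0))\{a,b,d} + b.d.(c.X + c.X)) | =c=> q0
Trace ⟨bdb⟩ through P, begin at {p0}:
  step 1 (b): {p1}
  step 2 (d): {p2}
  step 3 (b): {p0}
  ✓ P
Trace ⟨bdb⟩ through Q, begin at {q0}:
  step 1 (b): {q1}
  step 2 (d): {q2}
  step 3 (b): ∅  — Q cannot continue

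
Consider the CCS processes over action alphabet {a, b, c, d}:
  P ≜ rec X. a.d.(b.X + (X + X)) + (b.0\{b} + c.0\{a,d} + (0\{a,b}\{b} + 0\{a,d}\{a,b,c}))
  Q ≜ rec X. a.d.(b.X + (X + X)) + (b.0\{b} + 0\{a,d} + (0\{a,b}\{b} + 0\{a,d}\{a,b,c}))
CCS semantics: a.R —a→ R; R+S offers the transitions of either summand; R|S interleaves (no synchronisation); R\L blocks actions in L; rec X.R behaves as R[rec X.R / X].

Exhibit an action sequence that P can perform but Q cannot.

c

P's transition system — 5 states:
  p0 = rec X. a.d.(b.X + (X + X)) + (b.0\{b} + c.0\{a,d} + (0\{a,b}\{b} + 0\{a,d}\{a,b,c})) has moves =a=> p1, =b=> p2, =c=> p3
  p1 = d.(b.(rec X. a.d.(b.X + (X + X)) + (b.0\{b} + c.0\{a,d} + (0\{a,b}\{b} + 0\{a,d}\{a,b,c}))) + ((rec X. a.d.(b.X + (X + X)) + (b.0\{b} + c.0\{a,d} + (0\{a,b}\{b} + 0\{a,d}\{a,b,c}))) + (rec X. a.d.(b.X + (X + X)) + (b.0\{b} + c.0\{a,d} + (0\{a,b}\{b} + 0\{a,d}\{a,b,c}))))) has moves =d=> p4
  p2 = 0\{b} has moves deadlocked
  p3 = 0\{a,d} has moves deadlocked
  p4 = b.(rec X. a.d.(b.X + (X + X)) + (b.0\{b} + c.0\{a,d} + (0\{a,b}\{b} + 0\{a,d}\{a,b,c}))) + ((rec X. a.d.(b.X + (X + X)) + (b.0\{b} + c.0\{a,d} + (0\{a,b}\{b} + 0\{a,d}\{a,b,c}))) + (rec X. a.d.(b.X + (X + X)) + (b.0\{b} + c.0\{a,d} + (0\{a,b}\{b} + 0\{a,d}\{a,b,c})))) has moves =a=> p1, =b=> p0, =b=> p2, =c=> p3
Q's transition system — 4 states:
  q0 = rec X. a.d.(b.X + (X + X)) + (b.0\{b} + 0\{a,d} + (0\{a,b}\{b} + 0\{a,d}\{a,b,c})) has moves =a=> q1, =b=> q2
  q1 = d.(b.(rec X. a.d.(b.X + (X + X)) + (b.0\{b} + 0\{a,d} + (0\{a,b}\{b} + 0\{a,d}\{a,b,c}))) + ((rec X. a.d.(b.X + (X + X)) + (b.0\{b} + 0\{a,d} + (0\{a,b}\{b} + 0\{a,d}\{a,b,c}))) + (rec X. a.d.(b.X + (X + X)) + (b.0\{b} + 0\{a,d} + (0\{a,b}\{b} + 0\{a,d}\{a,b,c}))))) has moves =d=> q3
  q2 = 0\{b} has moves deadlocked
  q3 = b.(rec X. a.d.(b.X + (X + X)) + (b.0\{b} + 0\{a,d} + (0\{a,b}\{b} + 0\{a,d}\{a,b,c}))) + ((rec X. a.d.(b.X + (X + X)) + (b.0\{b} + 0\{a,d} + (0\{a,b}\{b} + 0\{a,d}\{a,b,c}))) + (rec X. a.d.(b.X + (X + X)) + (b.0\{b} + 0\{a,d} + (0\{a,b}\{b} + 0\{a,d}\{a,b,c})))) has moves =a=> q1, =b=> q0, =b=> q2
Executing c from P (initial set {p0}):
  [1] c ⇒ {p3}
  P completes σ.
Executing c from Q (initial set {q0}):
  [1] c ⇒ ∅ (Q stuck)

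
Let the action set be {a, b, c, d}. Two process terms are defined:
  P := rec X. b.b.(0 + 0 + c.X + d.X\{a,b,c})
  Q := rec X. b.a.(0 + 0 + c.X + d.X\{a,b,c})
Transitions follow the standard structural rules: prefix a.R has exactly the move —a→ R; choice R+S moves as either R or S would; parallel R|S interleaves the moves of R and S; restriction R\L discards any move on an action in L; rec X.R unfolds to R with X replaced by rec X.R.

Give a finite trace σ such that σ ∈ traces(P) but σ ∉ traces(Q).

bb

LTS(P): 4 reachable states
  s0 = rec X. b.b.(0 + 0 + c.X + d.X\{a,b,c}) ⊢ ··b··> s1
  s1 = b.(0 + 0 + c.(rec X. b.b.(0 + 0 + c.X + d.X\{a,b,c})) + d.(rec X. b.b.(0 + 0 + c.X + d.X\{a,b,c}))\{a,b,c}) ⊢ ··b··> s2
  s2 = 0 + 0 + c.(rec X. b.b.(0 + 0 + c.X + d.X\{a,b,c})) + d.(rec X. b.b.(0 + 0 + c.X + d.X\{a,b,c}))\{a,b,c} ⊢ ··c··> s0, ··d··> s3
  s3 = (rec X. b.b.(0 + 0 + c.X + d.X\{a,b,c}))\{a,b,c} ⊢ deadlocked
LTS(Q): 4 reachable states
  t0 = rec X. b.a.(0 + 0 + c.X + d.X\{a,b,c}) ⊢ ··b··> t1
  t1 = a.(0 + 0 + c.(rec X. b.a.(0 + 0 + c.X + d.X\{a,b,c})) + d.(rec X. b.a.(0 + 0 + c.X + d.X\{a,b,c}))\{a,b,c}) ⊢ ··a··> t2
  t2 = 0 + 0 + c.(rec X. b.a.(0 + 0 + c.X + d.X\{a,b,c})) + d.(rec X. b.a.(0 + 0 + c.X + d.X\{a,b,c}))\{a,b,c} ⊢ ··c··> t0, ··d··> t3
  t3 = (rec X. b.a.(0 + 0 + c.X + d.X\{a,b,c}))\{a,b,c} ⊢ deadlocked
Trace ⟨bb⟩ through P, begin at {s0}:
  step 1 (b): {s1}
  step 2 (b): {s2}
  ✓ P
Trace ⟨bb⟩ through Q, begin at {t0}:
  step 1 (b): {t1}
  step 2 (b): ∅ (Q stuck)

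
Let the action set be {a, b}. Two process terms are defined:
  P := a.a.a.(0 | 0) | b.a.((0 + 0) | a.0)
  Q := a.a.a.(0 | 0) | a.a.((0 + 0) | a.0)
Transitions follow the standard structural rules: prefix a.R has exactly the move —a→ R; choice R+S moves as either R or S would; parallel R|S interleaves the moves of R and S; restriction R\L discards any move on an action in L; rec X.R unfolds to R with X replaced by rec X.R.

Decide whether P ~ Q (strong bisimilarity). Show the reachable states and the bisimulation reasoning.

LTS(P): 16 reachable states
  s0 = a.a.a.(0 | 0) | b.a.((0 + 0) | a.0) :: --a--▸ s1, --b--▸ s2
  s1 = a.a.(0 | 0) | b.a.((0 + 0) | a.0) :: --a--▸ s3, --b--▸ s4
  s2 = a.a.a.(0 | 0) | a.((0 + 0) | a.0) :: --a--▸ s4, --a--▸ s5
  s3 = a.(0 | 0) | b.a.((0 + 0) | a.0) :: --a--▸ s6, --b--▸ s7
  s4 = a.a.(0 | 0) | a.((0 + 0) | a.0) :: --a--▸ s7, --a--▸ s8
  s5 = a.a.a.(0 | 0) | ((0 + 0) | a.0) :: --a--▸ s8, --a--▸ s9
  s6 = 0 | 0 | b.a.((0 + 0) | a.0) :: --b--▸ s10
  s7 = a.(0 | 0) | a.((0 + 0) | a.0) :: --a--▸ s10, --a--▸ s11
  s8 = a.a.(0 | 0) | ((0 + 0) | a.0) :: --a--▸ s11, --a--▸ s12
  s9 = a.a.a.(0 | 0) | ((0 + 0) | 0) :: --a--▸ s12
  s10 = 0 | 0 | a.((0 + 0) | a.0) :: --a--▸ s13
  s11 = a.(0 | 0) | ((0 + 0) | a.0) :: --a--▸ s13, --a--▸ s14
  s12 = a.a.(0 | 0) | ((0 + 0) | 0) :: --a--▸ s14
  s13 = 0 | 0 | ((0 + 0) | a.0) :: --a--▸ s15
  s14 = a.(0 | 0) | ((0 + 0) | 0) :: --a--▸ s15
  s15 = 0 | 0 | ((0 + 0) | 0) :: ·
LTS(Q): 16 reachable states
  t0 = a.a.a.(0 | 0) | a.a.((0 + 0) | a.0) :: --a--▸ t1, --a--▸ t2
  t1 = a.a.(0 | 0) | a.a.((0 + 0) | a.0) :: --a--▸ t3, --a--▸ t4
  t2 = a.a.a.(0 | 0) | a.((0 + 0) | a.0) :: --a--▸ t4, --a--▸ t5
  t3 = a.(0 | 0) | a.a.((0 + 0) | a.0) :: --a--▸ t6, --a--▸ t7
  t4 = a.a.(0 | 0) | a.((0 + 0) | a.0) :: --a--▸ t7, --a--▸ t8
  t5 = a.a.a.(0 | 0) | ((0 + 0) | a.0) :: --a--▸ t8, --a--▸ t9
  t6 = 0 | 0 | a.a.((0 + 0) | a.0) :: --a--▸ t10
  t7 = a.(0 | 0) | a.((0 + 0) | a.0) :: --a--▸ t10, --a--▸ t11
  t8 = a.a.(0 | 0) | ((0 + 0) | a.0) :: --a--▸ t11, --a--▸ t12
  t9 = a.a.a.(0 | 0) | ((0 + 0) | 0) :: --a--▸ t12
  t10 = 0 | 0 | a.((0 + 0) | a.0) :: --a--▸ t13
  t11 = a.(0 | 0) | ((0 + 0) | a.0) :: --a--▸ t13, --a--▸ t14
  t12 = a.a.(0 | 0) | ((0 + 0) | 0) :: --a--▸ t14
  t13 = 0 | 0 | ((0 + 0) | a.0) :: --a--▸ t15
  t14 = a.(0 | 0) | ((0 + 0) | 0) :: --a--▸ t15
  t15 = 0 | 0 | ((0 + 0) | 0) :: ·
Partition-refinement fixed point:
  B0 = {s0}
  B1 = {s1}
  B2 = {s4, s5, t3, t4, t5}
  B3 = {s7, s8, s9, t6, t7, t8, t9}
  B4 = {s10, s11, s12, t10, t11, t12}
  B5 = {s13, s14, t13, t14}
  B6 = {s15, t15}
  B7 = {s3}
  B8 = {s6}
  B9 = {s2, t1, t2}
  B10 = {t0}
s0 ∈ B0, t0 ∈ B10 → different blocks

NO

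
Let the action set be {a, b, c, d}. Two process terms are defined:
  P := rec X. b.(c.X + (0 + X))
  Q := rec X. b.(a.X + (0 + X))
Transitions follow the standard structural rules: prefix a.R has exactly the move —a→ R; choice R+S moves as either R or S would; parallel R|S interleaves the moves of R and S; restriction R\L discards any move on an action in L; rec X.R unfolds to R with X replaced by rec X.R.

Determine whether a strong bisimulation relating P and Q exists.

NO

P's transition system — 2 states:
  p0 = rec X. b.(c.X + (0 + X)) → ··b··> p1
  p1 = c.(rec X. b.(c.X + (0 + X))) + (0 + (rec X. b.(c.X + (0 + X)))) → ··b··> p1, ··c··> p0
Q's transition system — 2 states:
  q0 = rec X. b.(a.X + (0 + X)) → ··b··> q1
  q1 = a.(rec X. b.(a.X + (0 + X))) + (0 + (rec X. b.(a.X + (0 + X)))) → ··a··> q0, ··b··> q1
Partition-refinement fixed point:
  B0 = {p0}
  B1 = {p1}
  B2 = {q0}
  B3 = {q1}
p0 ∈ B0, q0 ∈ B2 → different blocks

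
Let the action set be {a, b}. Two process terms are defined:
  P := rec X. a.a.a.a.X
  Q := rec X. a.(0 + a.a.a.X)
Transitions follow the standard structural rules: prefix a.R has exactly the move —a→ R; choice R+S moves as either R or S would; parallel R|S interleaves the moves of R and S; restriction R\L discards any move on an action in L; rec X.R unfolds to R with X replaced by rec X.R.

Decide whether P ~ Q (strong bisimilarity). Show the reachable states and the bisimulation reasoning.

LTS(P): 4 reachable states
  u0 = rec X. a.a.a.a.X | -a-> u1
  u1 = a.a.a.(rec X. a.a.a.a.X) | -a-> u2
  u2 = a.a.(rec X. a.a.a.a.X) | -a-> u3
  u3 = a.(rec X. a.a.a.a.X) | -a-> u0
LTS(Q): 4 reachable states
  v0 = rec X. a.(0 + a.a.a.X) | -a-> v1
  v1 = 0 + a.a.a.(rec X. a.(0 + a.a.a.X)) | -a-> v2
  v2 = a.a.(rec X. a.(0 + a.a.a.X)) | -a-> v3
  v3 = a.(rec X. a.(0 + a.a.a.X)) | -a-> v0
Bisimilarity quotient blocks:
  B0 = {u0, u1, u2, u3, v0, v1, v2, v3}
u0 ∈ B0, v0 ∈ B0 → same block

bisimilar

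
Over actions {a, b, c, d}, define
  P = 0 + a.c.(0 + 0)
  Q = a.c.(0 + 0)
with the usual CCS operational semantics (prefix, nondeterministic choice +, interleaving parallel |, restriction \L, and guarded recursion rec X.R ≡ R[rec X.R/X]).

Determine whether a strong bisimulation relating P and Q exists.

YES

P's transition system — 3 states:
  m0 = 0 + a.c.(0 + 0) has moves ··a··> m1
  m1 = c.(0 + 0) has moves ··c··> m2
  m2 = 0 + 0 has moves ∅
Q's transition system — 3 states:
  n0 = a.c.(0 + 0) has moves ··a··> n1
  n1 = c.(0 + 0) has moves ··c··> n2
  n2 = 0 + 0 has moves ∅
Partition-refinement fixed point:
  B0 = {m0, n0}
  B1 = {m1, n1}
  B2 = {m2, n2}
m0 ∈ B0, n0 ∈ B0 → same block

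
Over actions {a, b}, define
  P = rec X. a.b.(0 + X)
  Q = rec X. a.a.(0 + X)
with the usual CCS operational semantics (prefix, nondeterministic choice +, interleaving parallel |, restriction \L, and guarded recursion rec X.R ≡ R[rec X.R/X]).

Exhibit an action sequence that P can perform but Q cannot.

ab

LTS(P): 3 reachable states
  u0 = rec X. a.b.(0 + X) ⊢ --a--▸ u1
  u1 = b.(0 + (rec X. a.b.(0 + X))) ⊢ --b--▸ u2
  u2 = 0 + (rec X. a.b.(0 + X)) ⊢ --a--▸ u1
LTS(Q): 3 reachable states
  v0 = rec X. a.a.(0 + X) ⊢ --a--▸ v1
  v1 = a.(0 + (rec X. a.a.(0 + X))) ⊢ --a--▸ v2
  v2 = 0 + (rec X. a.a.(0 + X)) ⊢ --a--▸ v1
Run σ = ⟨ab⟩ on P: start {u0}
  step 1 (a): {u1}
  step 2 (b): {u2}
  ✓ P
Run σ = ⟨ab⟩ on Q: start {v0}
  step 1 (a): {v1}
  step 2 (b): no successor for Q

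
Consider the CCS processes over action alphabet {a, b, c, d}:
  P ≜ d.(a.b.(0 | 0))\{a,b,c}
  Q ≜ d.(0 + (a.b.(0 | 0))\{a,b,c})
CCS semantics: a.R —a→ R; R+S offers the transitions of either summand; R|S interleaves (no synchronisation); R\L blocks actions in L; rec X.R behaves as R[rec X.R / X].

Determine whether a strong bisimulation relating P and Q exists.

YES

P's transition system — 2 states:
  s0 = d.(a.b.(0 | 0))\{a,b,c} has moves ··d··> s1
  s1 = (a.b.(0 | 0))\{a,b,c} has moves ·
Q's transition system — 2 states:
  t0 = d.(0 + (a.b.(0 | 0))\{a,b,c}) has moves ··d··> t1
  t1 = 0 + (a.b.(0 | 0))\{a,b,c} has moves ·
Partition-refinement fixed point:
  B0 = {s0, t0}
  B1 = {s1, t1}
s0 ∈ B0, t0 ∈ B0 → same block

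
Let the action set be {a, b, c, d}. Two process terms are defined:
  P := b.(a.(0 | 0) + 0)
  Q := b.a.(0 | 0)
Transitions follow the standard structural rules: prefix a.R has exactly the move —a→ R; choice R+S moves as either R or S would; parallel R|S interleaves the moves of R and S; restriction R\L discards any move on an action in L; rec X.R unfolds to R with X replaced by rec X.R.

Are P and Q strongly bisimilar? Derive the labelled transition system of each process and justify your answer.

P's transition system — 3 states:
  u0 = b.(a.(0 | 0) + 0) | —b→ u1
  u1 = a.(0 | 0) + 0 | —a→ u2
  u2 = 0 | 0 | (no moves)
Q's transition system — 3 states:
  v0 = b.a.(0 | 0) | —b→ v1
  v1 = a.(0 | 0) | —a→ v2
  v2 = 0 | 0 | (no moves)
Bisimilarity quotient blocks:
  B0 = {u0, v0}
  B1 = {u1, v1}
  B2 = {u2, v2}
u0 ∈ B0, v0 ∈ B0 → same block

bisimilar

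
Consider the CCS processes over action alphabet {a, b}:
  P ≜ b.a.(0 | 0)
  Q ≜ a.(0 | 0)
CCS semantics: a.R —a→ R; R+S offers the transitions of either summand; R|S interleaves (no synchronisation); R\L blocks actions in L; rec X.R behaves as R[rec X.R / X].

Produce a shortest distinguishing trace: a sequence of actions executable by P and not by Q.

b

Reachable graph of P (3 states):
  s0 = b.a.(0 | 0) has moves --b--▸ s1
  s1 = a.(0 | 0) has moves --a--▸ s2
  s2 = 0 | 0 has moves stopped
Reachable graph of Q (2 states):
  t0 = a.(0 | 0) has moves --a--▸ t1
  t1 = 0 | 0 has moves stopped
Executing b from P (initial set {s0}):
  step 1 (b): {s1}
  — P admits the full trace.
Executing b from Q (initial set {t0}):
  step 1 (b): ∅  — Q cannot continue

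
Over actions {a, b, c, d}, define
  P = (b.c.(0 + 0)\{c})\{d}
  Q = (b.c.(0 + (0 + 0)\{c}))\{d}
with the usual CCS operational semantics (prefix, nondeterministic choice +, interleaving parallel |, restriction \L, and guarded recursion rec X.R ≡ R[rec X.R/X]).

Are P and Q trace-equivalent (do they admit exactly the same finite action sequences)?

Reachable graph of P (3 states):
  m0 = (b.c.(0 + 0)\{c})\{d} :: ··b··> m1
  m1 = (c.(0 + 0)\{c})\{d} :: ··c··> m2
  m2 = (0 + 0)\{c}\{d} :: stopped
Reachable graph of Q (3 states):
  n0 = (b.c.(0 + (0 + 0)\{c}))\{d} :: ··b··> n1
  n1 = (c.(0 + (0 + 0)\{c}))\{d} :: ··c··> n2
  n2 = (0 + (0 + 0)\{c})\{d} :: stopped
Partition-refinement fixed point:
  B0 = {m0, n0}
  B1 = {m1, n1}
  B2 = {m2, n2}
m0 ∈ B0, n0 ∈ B0 → same block
Bisimilar ⇒ trace-equivalent.

trace-equivalent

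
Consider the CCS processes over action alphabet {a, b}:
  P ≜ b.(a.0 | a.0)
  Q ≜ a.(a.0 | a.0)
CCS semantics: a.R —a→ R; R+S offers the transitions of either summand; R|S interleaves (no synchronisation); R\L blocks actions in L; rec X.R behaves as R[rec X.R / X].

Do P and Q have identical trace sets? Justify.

traces(P) ≠ traces(Q) — witness ⟨b⟩

Reachable graph of P (5 states):
  p0 = b.(a.0 | a.0) has moves --b--▸ p1
  p1 = a.0 | a.0 has moves --a--▸ p2, --a--▸ p3
  p2 = 0 | a.0 has moves --a--▸ p4
  p3 = a.0 | 0 has moves --a--▸ p4
  p4 = 0 | 0 has moves stopped
Reachable graph of Q (5 states):
  q0 = a.(a.0 | a.0) has moves --a--▸ q1
  q1 = a.0 | a.0 has moves --a--▸ q2, --a--▸ q3
  q2 = 0 | a.0 has moves --a--▸ q4
  q3 = a.0 | 0 has moves --a--▸ q4
  q4 = 0 | 0 has moves stopped
Trace ⟨b⟩ through P, begin at {p0}:
  [1] b ⇒ {p1}
  — P admits the full trace.
Trace ⟨b⟩ through Q, begin at {q0}:
  [1] b ⇒ ∅ (Q stuck)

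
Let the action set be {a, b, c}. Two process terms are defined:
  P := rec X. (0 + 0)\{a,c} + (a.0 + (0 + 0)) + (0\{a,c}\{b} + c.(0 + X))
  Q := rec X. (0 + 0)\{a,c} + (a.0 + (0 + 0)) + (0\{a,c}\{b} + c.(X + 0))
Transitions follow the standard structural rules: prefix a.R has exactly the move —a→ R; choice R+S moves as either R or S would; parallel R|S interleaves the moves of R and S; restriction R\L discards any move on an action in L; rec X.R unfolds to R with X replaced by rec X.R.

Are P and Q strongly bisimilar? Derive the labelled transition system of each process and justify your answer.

LTS(P): 3 reachable states
  p0 = rec X. (0 + 0)\{a,c} + (a.0 + (0 + 0)) + (0\{a,c}\{b} + c.(0 + X)) → —a→ p1, —c→ p2
  p1 = 0 → stopped
  p2 = 0 + (rec X. (0 + 0)\{a,c} + (a.0 + (0 + 0)) + (0\{a,c}\{b} + c.(0 + X))) → —a→ p1, —c→ p2
LTS(Q): 3 reachable states
  q0 = rec X. (0 + 0)\{a,c} + (a.0 + (0 + 0)) + (0\{a,c}\{b} + c.(X + 0)) → —a→ q1, —c→ q2
  q1 = 0 → stopped
  q2 = (rec X. (0 + 0)\{a,c} + (a.0 + (0 + 0)) + (0\{a,c}\{b} + c.(X + 0))) + 0 → —a→ q1, —c→ q2
Partition-refinement fixed point:
  B0 = {p0, p2, q0, q2}
  B1 = {p1, q1}
p0 ∈ B0, q0 ∈ B0 → same block

P ~ Q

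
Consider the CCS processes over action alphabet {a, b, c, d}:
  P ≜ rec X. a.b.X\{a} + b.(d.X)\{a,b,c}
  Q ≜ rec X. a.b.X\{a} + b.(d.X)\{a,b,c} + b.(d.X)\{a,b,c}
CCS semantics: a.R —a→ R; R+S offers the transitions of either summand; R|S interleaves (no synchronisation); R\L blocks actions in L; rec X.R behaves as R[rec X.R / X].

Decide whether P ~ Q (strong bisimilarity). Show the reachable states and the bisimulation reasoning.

YES

P's transition system — 7 states:
  m0 = rec X. a.b.X\{a} + b.(d.X)\{a,b,c} | —a→ m1, —b→ m2
  m1 = b.(rec X. a.b.X\{a} + b.(d.X)\{a,b,c})\{a} | —b→ m3
  m2 = (d.(rec X. a.b.X\{a} + b.(d.X)\{a,b,c}))\{a,b,c} | —d→ m4
  m3 = (rec X. a.b.X\{a} + b.(d.X)\{a,b,c})\{a} | —b→ m5
  m4 = (rec X. a.b.X\{a} + b.(d.X)\{a,b,c})\{a,b,c} | ∅
  m5 = (d.(rec X. a.b.X\{a} + b.(d.X)\{a,b,c}))\{a,b,c}\{a} | —d→ m6
  m6 = (rec X. a.b.X\{a} + b.(d.X)\{a,b,c})\{a,b,c}\{a} | ∅
Q's transition system — 7 states:
  n0 = rec X. a.b.X\{a} + b.(d.X)\{a,b,c} + b.(d.X)\{a,b,c} | —a→ n1, —b→ n2
  n1 = b.(rec X. a.b.X\{a} + b.(d.X)\{a,b,c} + b.(d.X)\{a,b,c})\{a} | —b→ n3
  n2 = (d.(rec X. a.b.X\{a} + b.(d.X)\{a,b,c} + b.(d.X)\{a,b,c}))\{a,b,c} | —d→ n4
  n3 = (rec X. a.b.X\{a} + b.(d.X)\{a,b,c} + b.(d.X)\{a,b,c})\{a} | —b→ n5
  n4 = (rec X. a.b.X\{a} + b.(d.X)\{a,b,c} + b.(d.X)\{a,b,c})\{a,b,c} | ∅
  n5 = (d.(rec X. a.b.X\{a} + b.(d.X)\{a,b,c} + b.(d.X)\{a,b,c}))\{a,b,c}\{a} | —d→ n6
  n6 = (rec X. a.b.X\{a} + b.(d.X)\{a,b,c} + b.(d.X)\{a,b,c})\{a,b,c}\{a} | ∅
Bisimilarity quotient blocks:
  B0 = {m0, n0}
  B1 = {m1, n1}
  B2 = {m3, n3}
  B3 = {m2, m5, n2, n5}
  B4 = {m4, m6, n4, n6}
m0 ∈ B0, n0 ∈ B0 → same block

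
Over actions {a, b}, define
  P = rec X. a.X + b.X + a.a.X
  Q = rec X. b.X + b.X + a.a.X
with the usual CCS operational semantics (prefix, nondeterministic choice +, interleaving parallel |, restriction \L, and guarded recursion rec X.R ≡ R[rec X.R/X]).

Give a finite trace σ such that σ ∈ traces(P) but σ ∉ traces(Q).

ab

Reachable graph of P (2 states):
  m0 = rec X. a.X + b.X + a.a.X :: --a--▸ m0, --a--▸ m1, --b--▸ m0
  m1 = a.(rec X. a.X + b.X + a.a.X) :: --a--▸ m0
Reachable graph of Q (2 states):
  n0 = rec X. b.X + b.X + a.a.X :: --a--▸ n1, --b--▸ n0
  n1 = a.(rec X. b.X + b.X + a.a.X) :: --a--▸ n0
Trace ⟨ab⟩ through P, begin at {m0}:
  step 1 (a): {m0, m1}
  step 2 (b): {m0}
  ✓ P
Trace ⟨ab⟩ through Q, begin at {n0}:
  step 1 (a): {n1}
  step 2 (b): ∅ (Q stuck)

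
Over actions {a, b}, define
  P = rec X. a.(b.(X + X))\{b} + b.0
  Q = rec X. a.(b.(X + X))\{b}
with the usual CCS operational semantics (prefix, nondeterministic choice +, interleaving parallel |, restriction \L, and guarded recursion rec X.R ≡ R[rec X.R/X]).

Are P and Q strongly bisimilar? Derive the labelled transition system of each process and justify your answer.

NO

Reachable graph of P (3 states):
  p0 = rec X. a.(b.(X + X))\{b} + b.0 :: -a-> p1, -b-> p2
  p1 = (b.((rec X. a.(b.(X + X))\{b} + b.0) + (rec X. a.(b.(X + X))\{b} + b.0)))\{b} :: ∅
  p2 = 0 :: ∅
Reachable graph of Q (2 states):
  q0 = rec X. a.(b.(X + X))\{b} :: -a-> q1
  q1 = (b.((rec X. a.(b.(X + X))\{b}) + (rec X. a.(b.(X + X))\{b})))\{b} :: ∅
Coarsest stable partition (strong bisimilarity classes):
  B0 = {p0}
  B1 = {p1, p2, q1}
  B2 = {q0}
p0 ∈ B0, q0 ∈ B2 → different blocks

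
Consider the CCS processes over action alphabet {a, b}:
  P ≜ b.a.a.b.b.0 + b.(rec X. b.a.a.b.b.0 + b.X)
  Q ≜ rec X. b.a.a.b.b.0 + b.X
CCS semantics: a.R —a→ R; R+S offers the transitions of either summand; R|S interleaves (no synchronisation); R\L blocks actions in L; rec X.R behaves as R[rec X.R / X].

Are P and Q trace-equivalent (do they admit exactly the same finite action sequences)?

Reachable graph of P (7 states):
  p0 = b.a.a.b.b.0 + b.(rec X. b.a.a.b.b.0 + b.X) :: -b-> p1, -b-> p2
  p1 = a.a.b.b.0 :: -a-> p3
  p2 = rec X. b.a.a.b.b.0 + b.X :: -b-> p1, -b-> p2
  p3 = a.b.b.0 :: -a-> p4
  p4 = b.b.0 :: -b-> p5
  p5 = b.0 :: -b-> p6
  p6 = 0 :: deadlocked
Reachable graph of Q (6 states):
  q0 = rec X. b.a.a.b.b.0 + b.X :: -b-> q0, -b-> q1
  q1 = a.a.b.b.0 :: -a-> q2
  q2 = a.b.b.0 :: -a-> q3
  q3 = b.b.0 :: -b-> q4
  q4 = b.0 :: -b-> q5
  q5 = 0 :: deadlocked
Bisimilarity quotient blocks:
  B0 = {p0, p2, q0}
  B1 = {p1, q1}
  B2 = {p3, q2}
  B3 = {p4, q3}
  B4 = {p5, q4}
  B5 = {p6, q5}
p0 ∈ B0, q0 ∈ B0 → same block
Bisimilar ⇒ trace-equivalent.

trace-equivalent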